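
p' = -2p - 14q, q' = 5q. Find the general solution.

p(t) = 2C_1e^(5t) - C_2e^(-2t), q(t) = -C_1e^(5t)

Coefficient matrix A = [[-2, -14], [0, 5]].
Characteristic polynomial det(A - λI) = λ^2 - 3λ - 10 = 0.
Eigenvalues λ = 5, -2.
For λ=5: (A-λI) row 1 is [-7, -14], so an eigenvector is (2, -1).
For λ=-2: (A-λI) row 1 is [0, -14], so an eigenvector is (-1, 0).
General solution: C_1e^(5t)(2,-1) + C_2e^(-2t)(-1,0).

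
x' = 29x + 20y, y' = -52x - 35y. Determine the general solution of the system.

Coefficient matrix A = [[29, 20], [-52, -35]].
Characteristic polynomial det(A - λI) = λ^2 + 6λ + 25 = 0.
Eigenvalues λ = -3 ± 4i (complex conjugate pair).
For λ=-3+4i: an eigenvector is (2,-3) - i(1,-2) = (2 - i, -3 + 2i).
A real fundamental pair from Re and Im of e^((-3+4i)t)v: X_1 = e^(-3t)(cos(4t)·(2,-3) + sin(4t)·(1,-2)), X_2 = e^(-3t)(sin(4t)·(2,-3) - cos(4t)·(1,-2)).
General solution: K_1X_1 + K_2X_2.

x(t) = K_1e^(-3t)sin(4t) + 2K_1e^(-3t)cos(4t) + 2K_2e^(-3t)sin(4t) - K_2e^(-3t)cos(4t), y(t) = -2K_1e^(-3t)sin(4t) - 3K_1e^(-3t)cos(4t) - 3K_2e^(-3t)sin(4t) + 2K_2e^(-3t)cos(4t)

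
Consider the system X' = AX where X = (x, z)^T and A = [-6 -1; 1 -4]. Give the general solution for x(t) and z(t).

Coefficient matrix A = [[-6, -1], [1, -4]].
Characteristic polynomial det(A - λI) = λ^2 + 10λ + 25 = 0.
Single eigenvalue λ = -5 with algebraic multiplicity 2.
Eigenvector v = (-1,1); generalized eigenvector w with (A-λI)w=v is (2,-1).
General solution: e^(-5t)[c_1·v + c_2·(t·v + w)].

x(t) = -c_1e^(-5t) - c_2te^(-5t) + 2c_2e^(-5t), z(t) = c_1e^(-5t) + c_2te^(-5t) - c_2e^(-5t)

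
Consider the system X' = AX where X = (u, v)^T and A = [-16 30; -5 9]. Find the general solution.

Coefficient matrix A = [[-16, 30], [-5, 9]].
Characteristic polynomial det(A - λI) = λ^2 + 7λ + 6 = 0.
Eigenvalues λ = -6, -1.
For λ=-6: (A-λI) row 1 is [-10, 30], so an eigenvector is (3, 1).
For λ=-1: (A-λI) row 1 is [-15, 30], so an eigenvector is (2, 1).
General solution: K_1e^(-6t)(3,1) + K_2e^(-t)(2,1).

u(t) = 3K_1e^(-6t) + 2K_2e^(-t), v(t) = K_1e^(-6t) + K_2e^(-t)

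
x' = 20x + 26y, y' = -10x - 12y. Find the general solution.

x(t) = 3c_1e^(4t)sin(2t) + 2c_1e^(4t)cos(2t) + 2c_2e^(4t)sin(2t) - 3c_2e^(4t)cos(2t), y(t) = -2c_1e^(4t)sin(2t) - c_1e^(4t)cos(2t) - c_2e^(4t)sin(2t) + 2c_2e^(4t)cos(2t)

Coefficient matrix A = [[20, 26], [-10, -12]].
Characteristic polynomial det(A - λI) = λ^2 - 8λ + 20 = 0.
Eigenvalues λ = 4 ± 2i (complex conjugate pair).
For λ=4+2i: an eigenvector is (2,-1) - i(3,-2) = (2 - 3i, -1 + 2i).
A real fundamental pair from Re and Im of e^((4+2i)t)v: X_1 = e^(4t)(cos(2t)·(2,-1) + sin(2t)·(3,-2)), X_2 = e^(4t)(sin(2t)·(2,-1) - cos(2t)·(3,-2)).
General solution: c_1X_1 + c_2X_2.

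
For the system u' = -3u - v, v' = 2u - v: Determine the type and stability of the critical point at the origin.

A = [[-3,-1],[2,-1]]; det(A-λI) = λ^2 + 4λ + 5.
λ = -2 ± i: negative real part.

stable spiral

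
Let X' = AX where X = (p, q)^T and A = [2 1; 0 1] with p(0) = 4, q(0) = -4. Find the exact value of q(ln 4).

A = [[2,1],[0,1]]; eigenvalues λ = 2, 1.
Eigenvectors: (1,0) for λ=2, (1,-1) for λ=1.
From the initial condition, c_1 = 0, c_2 = 4.
q(ln 4) = (0)(4^2)(0) + (4)(4^1)(-1) = -16.

-16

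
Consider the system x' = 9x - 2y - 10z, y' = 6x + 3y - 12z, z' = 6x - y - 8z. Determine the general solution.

x(t) = 2C_1e^(3t) + C_2e^(-3t) - 2C_3e^(4t), y(t) = C_1e^(3t) + C_2e^(-3t), z(t) = C_1e^(3t) + C_2e^(-3t) - C_3e^(4t)

Coefficient matrix A = [[9, -2, -10], [6, 3, -12], [6, -1, -8]].
det(A - λI) = 0 gives eigenvalues λ = 3, -3, 4.
For λ=3: eigenvector (2,1,1).
For λ=-3: eigenvector (1,1,1).
For λ=4: eigenvector (-2,0,-1).
General solution: C_1e^(3t)(2,1,1) + C_2e^(-3t)(1,1,1) + C_3e^(4t)(-2,0,-1).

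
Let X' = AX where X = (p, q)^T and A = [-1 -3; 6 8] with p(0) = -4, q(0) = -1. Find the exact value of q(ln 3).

A = [[-1,-3],[6,8]]; eigenvalues λ = 5, 2.
Eigenvectors: (1,-2) for λ=5, (-1,1) for λ=2.
From the initial condition, c_1 = 5, c_2 = 9.
q(ln 3) = (5)(3^5)(-2) + (9)(3^2)(1) = -2349.

-2349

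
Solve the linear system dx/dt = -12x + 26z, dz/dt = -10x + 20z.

Coefficient matrix A = [[-12, 26], [-10, 20]].
Characteristic polynomial det(A - λI) = λ^2 - 8λ + 20 = 0.
Eigenvalues λ = 4 ± 2i (complex conjugate pair).
For λ=4+2i: an eigenvector is (-2,-1) - i(3,2) = (-2 - 3i, -1 - 2i).
A real fundamental pair from Re and Im of e^((4+2i)t)v: X_1 = e^(4t)(cos(2t)·(-2,-1) + sin(2t)·(3,2)), X_2 = e^(4t)(sin(2t)·(-2,-1) - cos(2t)·(3,2)).
General solution: c_1X_1 + c_2X_2.

x(t) = 3c_1e^(4t)sin(2t) - 2c_1e^(4t)cos(2t) - 2c_2e^(4t)sin(2t) - 3c_2e^(4t)cos(2t), z(t) = 2c_1e^(4t)sin(2t) - c_1e^(4t)cos(2t) - c_2e^(4t)sin(2t) - 2c_2e^(4t)cos(2t)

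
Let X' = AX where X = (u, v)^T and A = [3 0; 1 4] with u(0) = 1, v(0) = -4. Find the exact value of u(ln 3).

A = [[3,0],[1,4]]; eigenvalues λ = 3, 4.
Eigenvectors: (-1,1) for λ=3, (0,-1) for λ=4.
From the initial condition, c_1 = -1, c_2 = 3.
u(ln 3) = (-1)(3^3)(-1) + (3)(3^4)(0) = 27.

27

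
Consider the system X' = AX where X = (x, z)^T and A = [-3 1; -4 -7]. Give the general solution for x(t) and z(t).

x(t) = C_1e^(-5t) + C_2te^(-5t), z(t) = -2C_1e^(-5t) - 2C_2te^(-5t) + C_2e^(-5t)

Coefficient matrix A = [[-3, 1], [-4, -7]].
Characteristic polynomial det(A - λI) = λ^2 + 10λ + 25 = 0.
Single eigenvalue λ = -5 with algebraic multiplicity 2.
Eigenvector v = (1,-2); generalized eigenvector w with (A-λI)w=v is (0,1).
General solution: e^(-5t)[C_1·v + C_2·(t·v + w)].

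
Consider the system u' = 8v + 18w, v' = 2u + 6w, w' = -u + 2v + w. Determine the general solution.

u(t) = -C_1e^(-2t) - 2C_2e^(-t) + 2C_3e^(4t), v(t) = -2C_1e^(-2t) - 2C_2e^(-t) + C_3e^(4t), w(t) = C_1e^(-2t) + C_2e^(-t)

Coefficient matrix A = [[0, 8, 18], [2, 0, 6], [-1, 2, 1]].
det(A - λI) = 0 gives eigenvalues λ = -2, -1, 4.
For λ=-2: eigenvector (-1,-2,1).
For λ=-1: eigenvector (-2,-2,1).
For λ=4: eigenvector (2,1,0).
General solution: C_1e^(-2t)(-1,-2,1) + C_2e^(-t)(-2,-2,1) + C_3e^(4t)(2,1,0).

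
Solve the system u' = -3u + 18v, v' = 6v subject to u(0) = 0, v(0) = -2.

u(t) = -4e^(6t) + 4e^(-3t), v(t) = -2e^(6t)

Coefficient matrix A = [[-3, 18], [0, 6]].
Characteristic polynomial det(A - λI) = λ^2 - 3λ - 18 = 0.
Eigenvalues λ = 6, -3.
For λ=6: (A-λI) row 1 is [-9, 18], so an eigenvector is (-2, -1).
For λ=-3: (A-λI) row 1 is [0, 18], so an eigenvector is (1, 0).
General solution: c_1e^(6t)(-2,-1) + c_2e^(-3t)(1,0).
Applying u(0)=0, v(0)=-2 gives c_1=2, c_2=4.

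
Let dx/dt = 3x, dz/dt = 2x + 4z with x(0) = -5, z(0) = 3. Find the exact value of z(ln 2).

A = [[3,0],[2,4]]; eigenvalues λ = 4, 3.
Eigenvectors: (0,1) for λ=4, (1,-2) for λ=3.
From the initial condition, c_1 = -7, c_2 = -5.
z(ln 2) = (-7)(2^4)(1) + (-5)(2^3)(-2) = -32.

-32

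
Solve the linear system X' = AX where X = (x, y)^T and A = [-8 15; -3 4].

Coefficient matrix A = [[-8, 15], [-3, 4]].
Characteristic polynomial det(A - λI) = λ^2 + 4λ + 13 = 0.
Eigenvalues λ = -2 ± 3i (complex conjugate pair).
For λ=-2+3i: an eigenvector is (-2,-1) - i(-1,0) = (-2 + i, -1).
A real fundamental pair from Re and Im of e^((-2+3i)t)v: X_1 = e^(-2t)(cos(3t)·(-2,-1) + sin(3t)·(-1,0)), X_2 = e^(-2t)(sin(3t)·(-2,-1) - cos(3t)·(-1,0)).
General solution: K_1X_1 + K_2X_2.

x(t) = -K_1e^(-2t)sin(3t) - 2K_1e^(-2t)cos(3t) - 2K_2e^(-2t)sin(3t) + K_2e^(-2t)cos(3t), y(t) = -K_1e^(-2t)cos(3t) - K_2e^(-2t)sin(3t)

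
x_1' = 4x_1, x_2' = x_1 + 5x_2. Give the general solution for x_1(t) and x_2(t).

Coefficient matrix A = [[4, 0], [1, 5]].
Characteristic polynomial det(A - λI) = λ^2 - 9λ + 20 = 0.
Eigenvalues λ = 4, 5.
For λ=4: (A-λI) row 2 is [1, 1], so an eigenvector is (1, -1).
For λ=5: (A-λI) row 1 is [-1, 0], so an eigenvector is (0, 1).
General solution: C_1e^(4t)(1,-1) + C_2e^(5t)(0,1).

x_1(t) = C_1e^(4t), x_2(t) = -C_1e^(4t) + C_2e^(5t)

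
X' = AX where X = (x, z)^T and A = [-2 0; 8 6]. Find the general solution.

x(t) = -C_2e^(-2t), z(t) = C_1e^(6t) + C_2e^(-2t)

Coefficient matrix A = [[-2, 0], [8, 6]].
Characteristic polynomial det(A - λI) = λ^2 - 4λ - 12 = 0.
Eigenvalues λ = 6, -2.
For λ=6: (A-λI) row 1 is [-8, 0], so an eigenvector is (0, 1).
For λ=-2: (A-λI) row 2 is [8, 8], so an eigenvector is (-1, 1).
General solution: C_1e^(6t)(0,1) + C_2e^(-2t)(-1,1).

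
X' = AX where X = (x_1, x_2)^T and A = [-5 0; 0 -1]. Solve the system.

Coefficient matrix A = [[-5, 0], [0, -1]].
Characteristic polynomial det(A - λI) = λ^2 + 6λ + 5 = 0.
Eigenvalues λ = -1, -5.
For λ=-1: (A-λI) row 1 is [-4, 0], so an eigenvector is (0, 1).
For λ=-5: (A-λI) row 2 is [0, 4], so an eigenvector is (-1, 0).
General solution: K_1e^(-t)(0,1) + K_2e^(-5t)(-1,0).

x_1(t) = -K_2e^(-5t), x_2(t) = K_1e^(-t)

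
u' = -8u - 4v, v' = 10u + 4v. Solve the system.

u(t) = -K_1e^(-2t)sin(2t) + K_1e^(-2t)cos(2t) + K_2e^(-2t)sin(2t) + K_2e^(-2t)cos(2t), v(t) = 2K_1e^(-2t)sin(2t) - K_1e^(-2t)cos(2t) - K_2e^(-2t)sin(2t) - 2K_2e^(-2t)cos(2t)

Coefficient matrix A = [[-8, -4], [10, 4]].
Characteristic polynomial det(A - λI) = λ^2 + 4λ + 8 = 0.
Eigenvalues λ = -2 ± 2i (complex conjugate pair).
For λ=-2+2i: an eigenvector is (1,-1) - i(-1,2) = (1 + i, -1 - 2i).
A real fundamental pair from Re and Im of e^((-2+2i)t)v: X_1 = e^(-2t)(cos(2t)·(1,-1) + sin(2t)·(-1,2)), X_2 = e^(-2t)(sin(2t)·(1,-1) - cos(2t)·(-1,2)).
General solution: K_1X_1 + K_2X_2.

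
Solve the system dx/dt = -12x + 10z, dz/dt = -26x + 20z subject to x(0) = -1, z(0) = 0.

x(t) = 8e^(4t)sin(2t) - e^(4t)cos(2t), z(t) = 13e^(4t)sin(2t)

Coefficient matrix A = [[-12, 10], [-26, 20]].
Characteristic polynomial det(A - λI) = λ^2 - 8λ + 20 = 0.
Eigenvalues λ = 4 ± 2i (complex conjugate pair).
For λ=4+2i: an eigenvector is (2,3) - i(-1,-2) = (2 + i, 3 + 2i).
A real fundamental pair from Re and Im of e^((4+2i)t)v: X_1 = e^(4t)(cos(2t)·(2,3) + sin(2t)·(-1,-2)), X_2 = e^(4t)(sin(2t)·(2,3) - cos(2t)·(-1,-2)).
General solution: K_1X_1 + K_2X_2.
Applying x(0)=-1, z(0)=0 gives K_1=-2, K_2=3.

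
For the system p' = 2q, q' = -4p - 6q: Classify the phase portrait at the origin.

A = [[0,2],[-4,-6]]; det(A-λI) = λ^2 + 6λ + 8.
λ = -4, -2: both negative.

stable node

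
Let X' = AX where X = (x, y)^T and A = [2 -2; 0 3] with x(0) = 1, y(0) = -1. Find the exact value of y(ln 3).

A = [[2,-2],[0,3]]; eigenvalues λ = 3, 2.
Eigenvectors: (-2,1) for λ=3, (-1,0) for λ=2.
From the initial condition, c_1 = -1, c_2 = 1.
y(ln 3) = (-1)(3^3)(1) + (1)(3^2)(0) = -27.

-27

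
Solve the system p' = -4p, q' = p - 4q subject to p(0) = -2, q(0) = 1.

Coefficient matrix A = [[-4, 0], [1, -4]].
Characteristic polynomial det(A - λI) = λ^2 + 8λ + 16 = 0.
Single eigenvalue λ = -4 with algebraic multiplicity 2.
Eigenvector v = (0,1); generalized eigenvector w with (A-λI)w=v is (1,-3).
General solution: e^(-4t)[c_1·v + c_2·(t·v + w)].
Applying p(0)=-2, q(0)=1 gives c_1=-5, c_2=-2.

p(t) = -2e^(-4t), q(t) = -2te^(-4t) + e^(-4t)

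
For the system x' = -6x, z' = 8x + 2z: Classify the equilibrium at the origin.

A = [[-6,0],[8,2]]; det(A-λI) = λ^2 + 4λ - 12.
λ = 2, -6: opposite signs.

saddle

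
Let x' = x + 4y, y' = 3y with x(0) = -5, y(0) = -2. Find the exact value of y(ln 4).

-128

A = [[1,4],[0,3]]; eigenvalues λ = 1, 3.
Eigenvectors: (-1,0) for λ=1, (-2,-1) for λ=3.
From the initial condition, c_1 = 1, c_2 = 2.
y(ln 4) = (1)(4^1)(0) + (2)(4^3)(-1) = -128.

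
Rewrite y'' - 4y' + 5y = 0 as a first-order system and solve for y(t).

Let x_1 = y, x_2 = y'. Then x_1' = x_2 and x_2' = -5x_1 + 4x_2.
A = [[0,1],[-5,4]]; det(A-λI) = λ^2 - 4λ + 5.
Eigenvalues λ = 2 ± i.

y(t) = C_1e^(2t)cos(t) + C_2e^(2t)sin(t)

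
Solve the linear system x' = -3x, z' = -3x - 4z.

Coefficient matrix A = [[-3, 0], [-3, -4]].
Characteristic polynomial det(A - λI) = λ^2 + 7λ + 12 = 0.
Eigenvalues λ = -3, -4.
For λ=-3: (A-λI) row 2 is [-3, -1], so an eigenvector is (-1, 3).
For λ=-4: (A-λI) row 1 is [1, 0], so an eigenvector is (0, -1).
General solution: c_1e^(-3t)(-1,3) + c_2e^(-4t)(0,-1).

x(t) = -c_1e^(-3t), z(t) = 3c_1e^(-3t) - c_2e^(-4t)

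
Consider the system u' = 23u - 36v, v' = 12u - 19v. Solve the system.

u(t) = -3K_1e^(-t) - 2K_2e^(5t), v(t) = -2K_1e^(-t) - K_2e^(5t)

Coefficient matrix A = [[23, -36], [12, -19]].
Characteristic polynomial det(A - λI) = λ^2 - 4λ - 5 = 0.
Eigenvalues λ = -1, 5.
For λ=-1: (A-λI) row 1 is [24, -36], so an eigenvector is (-3, -2).
For λ=5: (A-λI) row 1 is [18, -36], so an eigenvector is (-2, -1).
General solution: K_1e^(-t)(-3,-2) + K_2e^(5t)(-2,-1).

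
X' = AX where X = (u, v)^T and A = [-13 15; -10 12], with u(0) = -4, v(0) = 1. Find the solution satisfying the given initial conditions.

Coefficient matrix A = [[-13, 15], [-10, 12]].
Characteristic polynomial det(A - λI) = λ^2 + λ - 6 = 0.
Eigenvalues λ = -3, 2.
For λ=-3: (A-λI) row 1 is [-10, 15], so an eigenvector is (3, 2).
For λ=2: (A-λI) row 1 is [-15, 15], so an eigenvector is (1, 1).
General solution: C_1e^(-3t)(3,2) + C_2e^(2t)(1,1).
Applying u(0)=-4, v(0)=1 gives C_1=-5, C_2=11.

u(t) = 11e^(2t) - 15e^(-3t), v(t) = 11e^(2t) - 10e^(-3t)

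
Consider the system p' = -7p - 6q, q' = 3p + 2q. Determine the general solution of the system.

Coefficient matrix A = [[-7, -6], [3, 2]].
Characteristic polynomial det(A - λI) = λ^2 + 5λ + 4 = 0.
Eigenvalues λ = -4, -1.
For λ=-4: (A-λI) row 1 is [-3, -6], so an eigenvector is (-2, 1).
For λ=-1: (A-λI) row 1 is [-6, -6], so an eigenvector is (-1, 1).
General solution: K_1e^(-4t)(-2,1) + K_2e^(-t)(-1,1).

p(t) = -2K_1e^(-4t) - K_2e^(-t), q(t) = K_1e^(-4t) + K_2e^(-t)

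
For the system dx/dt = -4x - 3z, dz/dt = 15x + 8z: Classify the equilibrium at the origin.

A = [[-4,-3],[15,8]]; det(A-λI) = λ^2 - 4λ + 13.
λ = 2 ± 3i: positive real part.

unstable spiral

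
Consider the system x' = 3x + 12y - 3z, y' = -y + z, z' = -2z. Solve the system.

Coefficient matrix A = [[3, 12, -3], [0, -1, 1], [0, 0, -2]].
det(A - λI) = 0 gives eigenvalues λ = -2, -1, 3.
For λ=-2: eigenvector (3,-1,1).
For λ=-1: eigenvector (-3,1,0).
For λ=3: eigenvector (1,0,0).
General solution: K_1e^(-2t)(3,-1,1) + K_2e^(-t)(-3,1,0) + K_3e^(3t)(1,0,0).

x(t) = 3K_1e^(-2t) - 3K_2e^(-t) + K_3e^(3t), y(t) = -K_1e^(-2t) + K_2e^(-t), z(t) = K_1e^(-2t)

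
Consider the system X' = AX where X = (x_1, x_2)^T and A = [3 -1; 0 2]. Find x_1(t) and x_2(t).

x_1(t) = -C_1e^(2t) + C_2e^(3t), x_2(t) = -C_1e^(2t)

Coefficient matrix A = [[3, -1], [0, 2]].
Characteristic polynomial det(A - λI) = λ^2 - 5λ + 6 = 0.
Eigenvalues λ = 2, 3.
For λ=2: (A-λI) row 1 is [1, -1], so an eigenvector is (-1, -1).
For λ=3: (A-λI) row 1 is [0, -1], so an eigenvector is (1, 0).
General solution: C_1e^(2t)(-1,-1) + C_2e^(3t)(1,0).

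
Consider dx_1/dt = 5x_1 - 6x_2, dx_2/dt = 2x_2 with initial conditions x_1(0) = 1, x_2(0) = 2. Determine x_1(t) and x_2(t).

Coefficient matrix A = [[5, -6], [0, 2]].
Characteristic polynomial det(A - λI) = λ^2 - 7λ + 10 = 0.
Eigenvalues λ = 2, 5.
For λ=2: (A-λI) row 1 is [3, -6], so an eigenvector is (2, 1).
For λ=5: (A-λI) row 1 is [0, -6], so an eigenvector is (1, 0).
General solution: c_1e^(2t)(2,1) + c_2e^(5t)(1,0).
Applying x_1(0)=1, x_2(0)=2 gives c_1=2, c_2=-3.

x_1(t) = -3e^(5t) + 4e^(2t), x_2(t) = 2e^(2t)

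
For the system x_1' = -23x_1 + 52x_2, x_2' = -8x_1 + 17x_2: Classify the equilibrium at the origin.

stable spiral

A = [[-23,52],[-8,17]]; det(A-λI) = λ^2 + 6λ + 25.
λ = -3 ± 4i: negative real part.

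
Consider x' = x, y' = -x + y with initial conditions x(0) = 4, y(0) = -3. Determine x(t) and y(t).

x(t) = 4e^(t), y(t) = -4te^(t) - 3e^(t)

Coefficient matrix A = [[1, 0], [-1, 1]].
Characteristic polynomial det(A - λI) = λ^2 - 2λ + 1 = 0.
Single eigenvalue λ = 1 with algebraic multiplicity 2.
Eigenvector v = (0,-1); generalized eigenvector w with (A-λI)w=v is (1,-2).
General solution: e^(t)[c_1·v + c_2·(t·v + w)].
Applying x(0)=4, y(0)=-3 gives c_1=-5, c_2=4.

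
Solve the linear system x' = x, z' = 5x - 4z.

x(t) = c_1e^(t), z(t) = c_1e^(t) - c_2e^(-4t)

Coefficient matrix A = [[1, 0], [5, -4]].
Characteristic polynomial det(A - λI) = λ^2 + 3λ - 4 = 0.
Eigenvalues λ = 1, -4.
For λ=1: (A-λI) row 2 is [5, -5], so an eigenvector is (1, 1).
For λ=-4: (A-λI) row 1 is [5, 0], so an eigenvector is (0, -1).
General solution: c_1e^(t)(1,1) + c_2e^(-4t)(0,-1).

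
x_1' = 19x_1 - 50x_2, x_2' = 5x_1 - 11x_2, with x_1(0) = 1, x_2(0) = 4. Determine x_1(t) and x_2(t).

Coefficient matrix A = [[19, -50], [5, -11]].
Characteristic polynomial det(A - λI) = λ^2 - 8λ + 41 = 0.
Eigenvalues λ = 4 ± 5i (complex conjugate pair).
For λ=4+5i: an eigenvector is (-3,-1) - i(1,0) = (-3 - i, -1).
A real fundamental pair from Re and Im of e^((4+5i)t)v: X_1 = e^(4t)(cos(5t)·(-3,-1) + sin(5t)·(1,0)), X_2 = e^(4t)(sin(5t)·(-3,-1) - cos(5t)·(1,0)).
General solution: c_1X_1 + c_2X_2.
Applying x_1(0)=1, x_2(0)=4 gives c_1=-4, c_2=11.

x_1(t) = -37e^(4t)sin(5t) + e^(4t)cos(5t), x_2(t) = -11e^(4t)sin(5t) + 4e^(4t)cos(5t)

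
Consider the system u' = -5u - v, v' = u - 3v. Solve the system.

u(t) = C_1e^(-4t) + C_2te^(-4t) - C_2e^(-4t), v(t) = -C_1e^(-4t) - C_2te^(-4t)

Coefficient matrix A = [[-5, -1], [1, -3]].
Characteristic polynomial det(A - λI) = λ^2 + 8λ + 16 = 0.
Single eigenvalue λ = -4 with algebraic multiplicity 2.
Eigenvector v = (1,-1); generalized eigenvector w with (A-λI)w=v is (-1,0).
General solution: e^(-4t)[C_1·v + C_2·(t·v + w)].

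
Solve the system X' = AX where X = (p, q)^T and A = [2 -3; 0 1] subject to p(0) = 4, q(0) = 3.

Coefficient matrix A = [[2, -3], [0, 1]].
Characteristic polynomial det(A - λI) = λ^2 - 3λ + 2 = 0.
Eigenvalues λ = 2, 1.
For λ=2: (A-λI) row 1 is [0, -3], so an eigenvector is (1, 0).
For λ=1: (A-λI) row 1 is [1, -3], so an eigenvector is (3, 1).
General solution: K_1e^(2t)(1,0) + K_2e^(t)(3,1).
Applying p(0)=4, q(0)=3 gives K_1=-5, K_2=3.

p(t) = -5e^(2t) + 9e^(t), q(t) = 3e^(t)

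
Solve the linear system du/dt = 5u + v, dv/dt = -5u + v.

u(t) = c_1e^(3t)sin(t) - c_2e^(3t)cos(t), v(t) = -2c_1e^(3t)sin(t) + c_1e^(3t)cos(t) + c_2e^(3t)sin(t) + 2c_2e^(3t)cos(t)

Coefficient matrix A = [[5, 1], [-5, 1]].
Characteristic polynomial det(A - λI) = λ^2 - 6λ + 10 = 0.
Eigenvalues λ = 3 ± i (complex conjugate pair).
For λ=3+i: an eigenvector is (0,1) - i(1,-2) = (0 - i, 1 + 2i).
A real fundamental pair from Re and Im of e^((3+i)t)v: X_1 = e^(3t)(cos(t)·(0,1) + sin(t)·(1,-2)), X_2 = e^(3t)(sin(t)·(0,1) - cos(t)·(1,-2)).
General solution: c_1X_1 + c_2X_2.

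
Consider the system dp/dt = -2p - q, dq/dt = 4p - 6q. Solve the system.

p(t) = C_1e^(-4t) + C_2te^(-4t), q(t) = 2C_1e^(-4t) + 2C_2te^(-4t) - C_2e^(-4t)

Coefficient matrix A = [[-2, -1], [4, -6]].
Characteristic polynomial det(A - λI) = λ^2 + 8λ + 16 = 0.
Single eigenvalue λ = -4 with algebraic multiplicity 2.
Eigenvector v = (1,2); generalized eigenvector w with (A-λI)w=v is (0,-1).
General solution: e^(-4t)[C_1·v + C_2·(t·v + w)].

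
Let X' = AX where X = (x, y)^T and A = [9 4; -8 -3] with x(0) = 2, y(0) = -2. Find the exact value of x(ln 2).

A = [[9,4],[-8,-3]]; eigenvalues λ = 5, 1.
Eigenvectors: (1,-1) for λ=5, (-1,2) for λ=1.
From the initial condition, c_1 = 2, c_2 = 0.
x(ln 2) = (2)(2^5)(1) + (0)(2^1)(-1) = 64.

64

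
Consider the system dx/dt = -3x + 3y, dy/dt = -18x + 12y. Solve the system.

Coefficient matrix A = [[-3, 3], [-18, 12]].
Characteristic polynomial det(A - λI) = λ^2 - 9λ + 18 = 0.
Eigenvalues λ = 3, 6.
For λ=3: (A-λI) row 1 is [-6, 3], so an eigenvector is (-1, -2).
For λ=6: (A-λI) row 1 is [-9, 3], so an eigenvector is (1, 3).
General solution: c_1e^(3t)(-1,-2) + c_2e^(6t)(1,3).

x(t) = -c_1e^(3t) + c_2e^(6t), y(t) = -2c_1e^(3t) + 3c_2e^(6t)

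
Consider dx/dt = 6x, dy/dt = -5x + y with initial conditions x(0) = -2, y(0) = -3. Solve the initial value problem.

x(t) = -2e^(6t), y(t) = 2e^(6t) - 5e^(t)

Coefficient matrix A = [[6, 0], [-5, 1]].
Characteristic polynomial det(A - λI) = λ^2 - 7λ + 6 = 0.
Eigenvalues λ = 1, 6.
For λ=1: (A-λI) row 1 is [5, 0], so an eigenvector is (0, 1).
For λ=6: (A-λI) row 2 is [-5, -5], so an eigenvector is (1, -1).
General solution: c_1e^(t)(0,1) + c_2e^(6t)(1,-1).
Applying x(0)=-2, y(0)=-3 gives c_1=-5, c_2=-2.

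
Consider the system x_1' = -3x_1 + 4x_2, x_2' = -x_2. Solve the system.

Coefficient matrix A = [[-3, 4], [0, -1]].
Characteristic polynomial det(A - λI) = λ^2 + 4λ + 3 = 0.
Eigenvalues λ = -3, -1.
For λ=-3: (A-λI) row 1 is [0, 4], so an eigenvector is (-1, 0).
For λ=-1: (A-λI) row 1 is [-2, 4], so an eigenvector is (2, 1).
General solution: c_1e^(-3t)(-1,0) + c_2e^(-t)(2,1).

x_1(t) = -c_1e^(-3t) + 2c_2e^(-t), x_2(t) = c_2e^(-t)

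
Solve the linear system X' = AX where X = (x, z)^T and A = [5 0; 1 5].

x(t) = C_2e^(5t), z(t) = C_1e^(5t) + C_2te^(5t) - C_2e^(5t)

Coefficient matrix A = [[5, 0], [1, 5]].
Characteristic polynomial det(A - λI) = λ^2 - 10λ + 25 = 0.
Single eigenvalue λ = 5 with algebraic multiplicity 2.
Eigenvector v = (0,1); generalized eigenvector w with (A-λI)w=v is (1,-1).
General solution: e^(5t)[C_1·v + C_2·(t·v + w)].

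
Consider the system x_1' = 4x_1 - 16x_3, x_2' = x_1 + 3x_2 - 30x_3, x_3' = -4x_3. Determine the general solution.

x_1(t) = 2K_1e^(-4t) + K_3e^(4t), x_2(t) = 4K_1e^(-4t) + K_2e^(3t) + K_3e^(4t), x_3(t) = K_1e^(-4t)

Coefficient matrix A = [[4, 0, -16], [1, 3, -30], [0, 0, -4]].
det(A - λI) = 0 gives eigenvalues λ = -4, 3, 4.
For λ=-4: eigenvector (2,4,1).
For λ=3: eigenvector (0,1,0).
For λ=4: eigenvector (1,1,0).
General solution: K_1e^(-4t)(2,4,1) + K_2e^(3t)(0,1,0) + K_3e^(4t)(1,1,0).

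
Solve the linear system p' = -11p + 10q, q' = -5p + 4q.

p(t) = -2C_1e^(-6t) - C_2e^(-t), q(t) = -C_1e^(-6t) - C_2e^(-t)

Coefficient matrix A = [[-11, 10], [-5, 4]].
Characteristic polynomial det(A - λI) = λ^2 + 7λ + 6 = 0.
Eigenvalues λ = -6, -1.
For λ=-6: (A-λI) row 1 is [-5, 10], so an eigenvector is (-2, -1).
For λ=-1: (A-λI) row 1 is [-10, 10], so an eigenvector is (-1, -1).
General solution: C_1e^(-6t)(-2,-1) + C_2e^(-t)(-1,-1).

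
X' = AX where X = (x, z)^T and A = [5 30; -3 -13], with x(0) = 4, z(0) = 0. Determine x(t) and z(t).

Coefficient matrix A = [[5, 30], [-3, -13]].
Characteristic polynomial det(A - λI) = λ^2 + 8λ + 25 = 0.
Eigenvalues λ = -4 ± 3i (complex conjugate pair).
For λ=-4+3i: an eigenvector is (1,0) - i(3,-1) = (1 - 3i, 0 + i).
A real fundamental pair from Re and Im of e^((-4+3i)t)v: X_1 = e^(-4t)(cos(3t)·(1,0) + sin(3t)·(3,-1)), X_2 = e^(-4t)(sin(3t)·(1,0) - cos(3t)·(3,-1)).
General solution: c_1X_1 + c_2X_2.
Applying x(0)=4, z(0)=0 gives c_1=4, c_2=0.

x(t) = 12e^(-4t)sin(3t) + 4e^(-4t)cos(3t), z(t) = -4e^(-4t)sin(3t)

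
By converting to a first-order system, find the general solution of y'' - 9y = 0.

y(t) = K_1e^(-3t) + K_2e^(3t)

Let x_1 = y, x_2 = y'. Then x_1' = x_2 and x_2' = 9x_1.
A = [[0,1],[9,0]]; det(A-λI) = λ^2 - 9.
Eigenvalues λ = -3, 3 with eigenvectors (1,-3), (1,3).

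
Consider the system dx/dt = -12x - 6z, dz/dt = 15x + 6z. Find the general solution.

Coefficient matrix A = [[-12, -6], [15, 6]].
Characteristic polynomial det(A - λI) = λ^2 + 6λ + 18 = 0.
Eigenvalues λ = -3 ± 3i (complex conjugate pair).
For λ=-3+3i: an eigenvector is (-1,1) - i(1,-2) = (-1 - i, 1 + 2i).
A real fundamental pair from Re and Im of e^((-3+3i)t)v: X_1 = e^(-3t)(cos(3t)·(-1,1) + sin(3t)·(1,-2)), X_2 = e^(-3t)(sin(3t)·(-1,1) - cos(3t)·(1,-2)).
General solution: c_1X_1 + c_2X_2.

x(t) = c_1e^(-3t)sin(3t) - c_1e^(-3t)cos(3t) - c_2e^(-3t)sin(3t) - c_2e^(-3t)cos(3t), z(t) = -2c_1e^(-3t)sin(3t) + c_1e^(-3t)cos(3t) + c_2e^(-3t)sin(3t) + 2c_2e^(-3t)cos(3t)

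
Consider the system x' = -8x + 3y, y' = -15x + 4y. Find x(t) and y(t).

Coefficient matrix A = [[-8, 3], [-15, 4]].
Characteristic polynomial det(A - λI) = λ^2 + 4λ + 13 = 0.
Eigenvalues λ = -2 ± 3i (complex conjugate pair).
For λ=-2+3i: an eigenvector is (1,2) - i(0,-1) = (1, 2 + i).
A real fundamental pair from Re and Im of e^((-2+3i)t)v: X_1 = e^(-2t)(cos(3t)·(1,2) + sin(3t)·(0,-1)), X_2 = e^(-2t)(sin(3t)·(1,2) - cos(3t)·(0,-1)).
General solution: C_1X_1 + C_2X_2.

x(t) = C_1e^(-2t)cos(3t) + C_2e^(-2t)sin(3t), y(t) = -C_1e^(-2t)sin(3t) + 2C_1e^(-2t)cos(3t) + 2C_2e^(-2t)sin(3t) + C_2e^(-2t)cos(3t)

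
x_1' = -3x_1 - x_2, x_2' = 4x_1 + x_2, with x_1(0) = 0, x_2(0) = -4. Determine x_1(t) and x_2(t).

x_1(t) = 4te^(-t), x_2(t) = -8te^(-t) - 4e^(-t)

Coefficient matrix A = [[-3, -1], [4, 1]].
Characteristic polynomial det(A - λI) = λ^2 + 2λ + 1 = 0.
Single eigenvalue λ = -1 with algebraic multiplicity 2.
Eigenvector v = (-1,2); generalized eigenvector w with (A-λI)w=v is (2,-3).
General solution: e^(-t)[c_1·v + c_2·(t·v + w)].
Applying x_1(0)=0, x_2(0)=-4 gives c_1=-8, c_2=-4.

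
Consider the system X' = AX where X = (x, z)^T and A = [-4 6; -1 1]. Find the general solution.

x(t) = -3C_1e^(-2t) - 2C_2e^(-t), z(t) = -C_1e^(-2t) - C_2e^(-t)

Coefficient matrix A = [[-4, 6], [-1, 1]].
Characteristic polynomial det(A - λI) = λ^2 + 3λ + 2 = 0.
Eigenvalues λ = -2, -1.
For λ=-2: (A-λI) row 1 is [-2, 6], so an eigenvector is (-3, -1).
For λ=-1: (A-λI) row 1 is [-3, 6], so an eigenvector is (-2, -1).
General solution: C_1e^(-2t)(-3,-1) + C_2e^(-t)(-2,-1).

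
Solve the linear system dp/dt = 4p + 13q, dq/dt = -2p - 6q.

Coefficient matrix A = [[4, 13], [-2, -6]].
Characteristic polynomial det(A - λI) = λ^2 + 2λ + 2 = 0.
Eigenvalues λ = -1 ± i (complex conjugate pair).
For λ=-1+i: an eigenvector is (-2,1) - i(3,-1) = (-2 - 3i, 1 + i).
A real fundamental pair from Re and Im of e^((-1+i)t)v: X_1 = e^(-t)(cos(t)·(-2,1) + sin(t)·(3,-1)), X_2 = e^(-t)(sin(t)·(-2,1) - cos(t)·(3,-1)).
General solution: C_1X_1 + C_2X_2.

p(t) = 3C_1e^(-t)sin(t) - 2C_1e^(-t)cos(t) - 2C_2e^(-t)sin(t) - 3C_2e^(-t)cos(t), q(t) = -C_1e^(-t)sin(t) + C_1e^(-t)cos(t) + C_2e^(-t)sin(t) + C_2e^(-t)cos(t)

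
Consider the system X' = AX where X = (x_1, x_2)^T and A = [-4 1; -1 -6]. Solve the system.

Coefficient matrix A = [[-4, 1], [-1, -6]].
Characteristic polynomial det(A - λI) = λ^2 + 10λ + 25 = 0.
Single eigenvalue λ = -5 with algebraic multiplicity 2.
Eigenvector v = (-1,1); generalized eigenvector w with (A-λI)w=v is (2,-3).
General solution: e^(-5t)[C_1·v + C_2·(t·v + w)].

x_1(t) = -C_1e^(-5t) - C_2te^(-5t) + 2C_2e^(-5t), x_2(t) = C_1e^(-5t) + C_2te^(-5t) - 3C_2e^(-5t)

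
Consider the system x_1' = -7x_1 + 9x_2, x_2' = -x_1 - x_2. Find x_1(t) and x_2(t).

Coefficient matrix A = [[-7, 9], [-1, -1]].
Characteristic polynomial det(A - λI) = λ^2 + 8λ + 16 = 0.
Single eigenvalue λ = -4 with algebraic multiplicity 2.
Eigenvector v = (-3,-1); generalized eigenvector w with (A-λI)w=v is (-2,-1).
General solution: e^(-4t)[C_1·v + C_2·(t·v + w)].

x_1(t) = -3C_1e^(-4t) - 3C_2te^(-4t) - 2C_2e^(-4t), x_2(t) = -C_1e^(-4t) - C_2te^(-4t) - C_2e^(-4t)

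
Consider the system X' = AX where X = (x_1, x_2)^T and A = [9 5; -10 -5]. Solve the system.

Coefficient matrix A = [[9, 5], [-10, -5]].
Characteristic polynomial det(A - λI) = λ^2 - 4λ + 5 = 0.
Eigenvalues λ = 2 ± i (complex conjugate pair).
For λ=2+i: an eigenvector is (-1,1) - i(-2,3) = (-1 + 2i, 1 - 3i).
A real fundamental pair from Re and Im of e^((2+i)t)v: X_1 = e^(2t)(cos(t)·(-1,1) + sin(t)·(-2,3)), X_2 = e^(2t)(sin(t)·(-1,1) - cos(t)·(-2,3)).
General solution: K_1X_1 + K_2X_2.

x_1(t) = -2K_1e^(2t)sin(t) - K_1e^(2t)cos(t) - K_2e^(2t)sin(t) + 2K_2e^(2t)cos(t), x_2(t) = 3K_1e^(2t)sin(t) + K_1e^(2t)cos(t) + K_2e^(2t)sin(t) - 3K_2e^(2t)cos(t)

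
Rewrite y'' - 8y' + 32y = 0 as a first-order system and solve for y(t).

y(t) = c_1e^(4t)cos(4t) + c_2e^(4t)sin(4t)

Let x_1 = y, x_2 = y'. Then x_1' = x_2 and x_2' = -32x_1 + 8x_2.
A = [[0,1],[-32,8]]; det(A-λI) = λ^2 - 8λ + 32.
Eigenvalues λ = 4 ± 4i.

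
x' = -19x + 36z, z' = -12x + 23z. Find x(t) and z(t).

x(t) = 3K_1e^(5t) + 2K_2e^(-t), z(t) = 2K_1e^(5t) + K_2e^(-t)

Coefficient matrix A = [[-19, 36], [-12, 23]].
Characteristic polynomial det(A - λI) = λ^2 - 4λ - 5 = 0.
Eigenvalues λ = 5, -1.
For λ=5: (A-λI) row 1 is [-24, 36], so an eigenvector is (3, 2).
For λ=-1: (A-λI) row 1 is [-18, 36], so an eigenvector is (2, 1).
General solution: K_1e^(5t)(3,2) + K_2e^(-t)(2,1).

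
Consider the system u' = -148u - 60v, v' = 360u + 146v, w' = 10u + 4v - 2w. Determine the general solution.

Coefficient matrix A = [[-148, -60, 0], [360, 146, 0], [10, 4, -2]].
det(A - λI) = 0 gives eigenvalues λ = -4, -2, 2.
For λ=-4: eigenvector (5,-12,-1).
For λ=-2: eigenvector (0,0,1).
For λ=2: eigenvector (-2,5,0).
General solution: K_1e^(-4t)(5,-12,-1) + K_2e^(-2t)(0,0,1) + K_3e^(2t)(-2,5,0).

u(t) = 5K_1e^(-4t) - 2K_3e^(2t), v(t) = -12K_1e^(-4t) + 5K_3e^(2t), w(t) = -K_1e^(-4t) + K_2e^(-2t)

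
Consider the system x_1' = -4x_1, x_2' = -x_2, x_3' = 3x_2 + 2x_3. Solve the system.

x_1(t) = C_1e^(-4t), x_2(t) = -C_3e^(-t), x_3(t) = C_2e^(2t) + C_3e^(-t)

Coefficient matrix A = [[-4, 0, 0], [0, -1, 0], [0, 3, 2]].
det(A - λI) = 0 gives eigenvalues λ = -4, 2, -1.
For λ=-4: eigenvector (1,0,0).
For λ=2: eigenvector (0,0,1).
For λ=-1: eigenvector (0,-1,1).
General solution: C_1e^(-4t)(1,0,0) + C_2e^(2t)(0,0,1) + C_3e^(-t)(0,-1,1).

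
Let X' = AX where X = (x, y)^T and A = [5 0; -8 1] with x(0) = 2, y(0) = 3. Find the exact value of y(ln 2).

A = [[5,0],[-8,1]]; eigenvalues λ = 1, 5.
Eigenvectors: (0,-1) for λ=1, (-1,2) for λ=5.
From the initial condition, c_1 = -7, c_2 = -2.
y(ln 2) = (-7)(2^1)(-1) + (-2)(2^5)(2) = -114.

-114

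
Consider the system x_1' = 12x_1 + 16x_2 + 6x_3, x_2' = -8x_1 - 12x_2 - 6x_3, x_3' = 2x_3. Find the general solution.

x_1(t) = -K_1e^(-4t) + 2K_2e^(4t) + K_3e^(2t), x_2(t) = K_1e^(-4t) - K_2e^(4t) - K_3e^(2t), x_3(t) = K_3e^(2t)

Coefficient matrix A = [[12, 16, 6], [-8, -12, -6], [0, 0, 2]].
det(A - λI) = 0 gives eigenvalues λ = -4, 4, 2.
For λ=-4: eigenvector (-1,1,0).
For λ=4: eigenvector (2,-1,0).
For λ=2: eigenvector (1,-1,1).
General solution: K_1e^(-4t)(-1,1,0) + K_2e^(4t)(2,-1,0) + K_3e^(2t)(1,-1,1).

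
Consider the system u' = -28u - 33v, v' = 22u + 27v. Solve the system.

Coefficient matrix A = [[-28, -33], [22, 27]].
Characteristic polynomial det(A - λI) = λ^2 + λ - 30 = 0.
Eigenvalues λ = -6, 5.
For λ=-6: (A-λI) row 1 is [-22, -33], so an eigenvector is (3, -2).
For λ=5: (A-λI) row 1 is [-33, -33], so an eigenvector is (-1, 1).
General solution: C_1e^(-6t)(3,-2) + C_2e^(5t)(-1,1).

u(t) = 3C_1e^(-6t) - C_2e^(5t), v(t) = -2C_1e^(-6t) + C_2e^(5t)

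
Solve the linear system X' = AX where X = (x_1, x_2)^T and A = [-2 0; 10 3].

Coefficient matrix A = [[-2, 0], [10, 3]].
Characteristic polynomial det(A - λI) = λ^2 - λ - 6 = 0.
Eigenvalues λ = 3, -2.
For λ=3: (A-λI) row 1 is [-5, 0], so an eigenvector is (0, 1).
For λ=-2: (A-λI) row 2 is [10, 5], so an eigenvector is (-1, 2).
General solution: K_1e^(3t)(0,1) + K_2e^(-2t)(-1,2).

x_1(t) = -K_2e^(-2t), x_2(t) = K_1e^(3t) + 2K_2e^(-2t)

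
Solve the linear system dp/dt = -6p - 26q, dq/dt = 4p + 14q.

p(t) = 2C_1e^(4t)sin(2t) - 3C_1e^(4t)cos(2t) - 3C_2e^(4t)sin(2t) - 2C_2e^(4t)cos(2t), q(t) = -C_1e^(4t)sin(2t) + C_1e^(4t)cos(2t) + C_2e^(4t)sin(2t) + C_2e^(4t)cos(2t)

Coefficient matrix A = [[-6, -26], [4, 14]].
Characteristic polynomial det(A - λI) = λ^2 - 8λ + 20 = 0.
Eigenvalues λ = 4 ± 2i (complex conjugate pair).
For λ=4+2i: an eigenvector is (-3,1) - i(2,-1) = (-3 - 2i, 1 + i).
A real fundamental pair from Re and Im of e^((4+2i)t)v: X_1 = e^(4t)(cos(2t)·(-3,1) + sin(2t)·(2,-1)), X_2 = e^(4t)(sin(2t)·(-3,1) - cos(2t)·(2,-1)).
General solution: C_1X_1 + C_2X_2.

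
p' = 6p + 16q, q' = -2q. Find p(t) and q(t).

p(t) = -C_1e^(6t) + 2C_2e^(-2t), q(t) = -C_2e^(-2t)

Coefficient matrix A = [[6, 16], [0, -2]].
Characteristic polynomial det(A - λI) = λ^2 - 4λ - 12 = 0.
Eigenvalues λ = 6, -2.
For λ=6: (A-λI) row 1 is [0, 16], so an eigenvector is (-1, 0).
For λ=-2: (A-λI) row 1 is [8, 16], so an eigenvector is (2, -1).
General solution: C_1e^(6t)(-1,0) + C_2e^(-2t)(2,-1).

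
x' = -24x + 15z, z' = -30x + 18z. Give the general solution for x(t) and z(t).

x(t) = 2K_1e^(-3t)sin(3t) - K_1e^(-3t)cos(3t) - K_2e^(-3t)sin(3t) - 2K_2e^(-3t)cos(3t), z(t) = 3K_1e^(-3t)sin(3t) - K_1e^(-3t)cos(3t) - K_2e^(-3t)sin(3t) - 3K_2e^(-3t)cos(3t)

Coefficient matrix A = [[-24, 15], [-30, 18]].
Characteristic polynomial det(A - λI) = λ^2 + 6λ + 18 = 0.
Eigenvalues λ = -3 ± 3i (complex conjugate pair).
For λ=-3+3i: an eigenvector is (-1,-1) - i(2,3) = (-1 - 2i, -1 - 3i).
A real fundamental pair from Re and Im of e^((-3+3i)t)v: X_1 = e^(-3t)(cos(3t)·(-1,-1) + sin(3t)·(2,3)), X_2 = e^(-3t)(sin(3t)·(-1,-1) - cos(3t)·(2,3)).
General solution: K_1X_1 + K_2X_2.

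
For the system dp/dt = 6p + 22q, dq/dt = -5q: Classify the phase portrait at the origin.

saddle

A = [[6,22],[0,-5]]; det(A-λI) = λ^2 - λ - 30.
λ = 6, -5: opposite signs.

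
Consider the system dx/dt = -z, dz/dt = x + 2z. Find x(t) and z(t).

x(t) = -c_1e^(t) - c_2te^(t) + 3c_2e^(t), z(t) = c_1e^(t) + c_2te^(t) - 2c_2e^(t)

Coefficient matrix A = [[0, -1], [1, 2]].
Characteristic polynomial det(A - λI) = λ^2 - 2λ + 1 = 0.
Single eigenvalue λ = 1 with algebraic multiplicity 2.
Eigenvector v = (-1,1); generalized eigenvector w with (A-λI)w=v is (3,-2).
General solution: e^(t)[c_1·v + c_2·(t·v + w)].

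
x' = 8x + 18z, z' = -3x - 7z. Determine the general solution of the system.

x(t) = -3K_1e^(2t) - 2K_2e^(-t), z(t) = K_1e^(2t) + K_2e^(-t)

Coefficient matrix A = [[8, 18], [-3, -7]].
Characteristic polynomial det(A - λI) = λ^2 - λ - 2 = 0.
Eigenvalues λ = 2, -1.
For λ=2: (A-λI) row 1 is [6, 18], so an eigenvector is (-3, 1).
For λ=-1: (A-λI) row 1 is [9, 18], so an eigenvector is (-2, 1).
General solution: K_1e^(2t)(-3,1) + K_2e^(-t)(-2,1).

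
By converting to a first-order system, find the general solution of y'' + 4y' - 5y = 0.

y(t) = K_1e^(-5t) + K_2e^(t)

Let x_1 = y, x_2 = y'. Then x_1' = x_2 and x_2' = 5x_1 - 4x_2.
A = [[0,1],[5,-4]]; det(A-λI) = λ^2 + 4λ - 5.
Eigenvalues λ = -5, 1 with eigenvectors (1,-5), (1,1).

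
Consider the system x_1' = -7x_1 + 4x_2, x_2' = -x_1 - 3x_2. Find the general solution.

Coefficient matrix A = [[-7, 4], [-1, -3]].
Characteristic polynomial det(A - λI) = λ^2 + 10λ + 25 = 0.
Single eigenvalue λ = -5 with algebraic multiplicity 2.
Eigenvector v = (2,1); generalized eigenvector w with (A-λI)w=v is (3,2).
General solution: e^(-5t)[c_1·v + c_2·(t·v + w)].

x_1(t) = 2c_1e^(-5t) + 2c_2te^(-5t) + 3c_2e^(-5t), x_2(t) = c_1e^(-5t) + c_2te^(-5t) + 2c_2e^(-5t)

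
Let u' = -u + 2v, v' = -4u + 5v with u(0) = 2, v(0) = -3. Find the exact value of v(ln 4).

-612

A = [[-1,2],[-4,5]]; eigenvalues λ = 3, 1.
Eigenvectors: (-1,-2) for λ=3, (1,1) for λ=1.
From the initial condition, c_1 = 5, c_2 = 7.
v(ln 4) = (5)(4^3)(-2) + (7)(4^1)(1) = -612.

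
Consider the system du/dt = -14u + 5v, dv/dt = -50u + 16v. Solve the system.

u(t) = C_1e^(t)sin(5t) - C_2e^(t)cos(5t), v(t) = 3C_1e^(t)sin(5t) + C_1e^(t)cos(5t) + C_2e^(t)sin(5t) - 3C_2e^(t)cos(5t)

Coefficient matrix A = [[-14, 5], [-50, 16]].
Characteristic polynomial det(A - λI) = λ^2 - 2λ + 26 = 0.
Eigenvalues λ = 1 ± 5i (complex conjugate pair).
For λ=1+5i: an eigenvector is (0,1) - i(1,3) = (0 - i, 1 - 3i).
A real fundamental pair from Re and Im of e^((1+5i)t)v: X_1 = e^(t)(cos(5t)·(0,1) + sin(5t)·(1,3)), X_2 = e^(t)(sin(5t)·(0,1) - cos(5t)·(1,3)).
General solution: C_1X_1 + C_2X_2.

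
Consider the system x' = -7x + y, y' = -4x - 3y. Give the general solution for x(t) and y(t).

x(t) = -c_1e^(-5t) - c_2te^(-5t), y(t) = -2c_1e^(-5t) - 2c_2te^(-5t) - c_2e^(-5t)

Coefficient matrix A = [[-7, 1], [-4, -3]].
Characteristic polynomial det(A - λI) = λ^2 + 10λ + 25 = 0.
Single eigenvalue λ = -5 with algebraic multiplicity 2.
Eigenvector v = (-1,-2); generalized eigenvector w with (A-λI)w=v is (0,-1).
General solution: e^(-5t)[c_1·v + c_2·(t·v + w)].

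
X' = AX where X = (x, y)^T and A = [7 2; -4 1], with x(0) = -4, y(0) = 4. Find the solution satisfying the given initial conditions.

x(t) = -4e^(5t), y(t) = 4e^(5t)

Coefficient matrix A = [[7, 2], [-4, 1]].
Characteristic polynomial det(A - λI) = λ^2 - 8λ + 15 = 0.
Eigenvalues λ = 3, 5.
For λ=3: (A-λI) row 1 is [4, 2], so an eigenvector is (-1, 2).
For λ=5: (A-λI) row 1 is [2, 2], so an eigenvector is (-1, 1).
General solution: K_1e^(3t)(-1,2) + K_2e^(5t)(-1,1).
Applying x(0)=-4, y(0)=4 gives K_1=0, K_2=4.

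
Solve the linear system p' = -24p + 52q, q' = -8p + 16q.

p(t) = -2c_1e^(-4t)sin(4t) + 3c_1e^(-4t)cos(4t) + 3c_2e^(-4t)sin(4t) + 2c_2e^(-4t)cos(4t), q(t) = -c_1e^(-4t)sin(4t) + c_1e^(-4t)cos(4t) + c_2e^(-4t)sin(4t) + c_2e^(-4t)cos(4t)

Coefficient matrix A = [[-24, 52], [-8, 16]].
Characteristic polynomial det(A - λI) = λ^2 + 8λ + 32 = 0.
Eigenvalues λ = -4 ± 4i (complex conjugate pair).
For λ=-4+4i: an eigenvector is (3,1) - i(-2,-1) = (3 + 2i, 1 + i).
A real fundamental pair from Re and Im of e^((-4+4i)t)v: X_1 = e^(-4t)(cos(4t)·(3,1) + sin(4t)·(-2,-1)), X_2 = e^(-4t)(sin(4t)·(3,1) - cos(4t)·(-2,-1)).
General solution: c_1X_1 + c_2X_2.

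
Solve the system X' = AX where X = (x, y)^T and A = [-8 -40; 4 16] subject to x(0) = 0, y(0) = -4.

Coefficient matrix A = [[-8, -40], [4, 16]].
Characteristic polynomial det(A - λI) = λ^2 - 8λ + 32 = 0.
Eigenvalues λ = 4 ± 4i (complex conjugate pair).
For λ=4+4i: an eigenvector is (-1,0) - i(3,-1) = (-1 - 3i, 0 + i).
A real fundamental pair from Re and Im of e^((4+4i)t)v: X_1 = e^(4t)(cos(4t)·(-1,0) + sin(4t)·(3,-1)), X_2 = e^(4t)(sin(4t)·(-1,0) - cos(4t)·(3,-1)).
General solution: K_1X_1 + K_2X_2.
Applying x(0)=0, y(0)=-4 gives K_1=12, K_2=-4.

x(t) = 40e^(4t)sin(4t), y(t) = -12e^(4t)sin(4t) - 4e^(4t)cos(4t)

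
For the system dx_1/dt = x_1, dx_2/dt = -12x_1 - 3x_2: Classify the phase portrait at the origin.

saddle

A = [[1,0],[-12,-3]]; det(A-λI) = λ^2 + 2λ - 3.
λ = 1, -3: opposite signs.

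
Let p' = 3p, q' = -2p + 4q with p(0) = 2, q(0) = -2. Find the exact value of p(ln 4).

A = [[3,0],[-2,4]]; eigenvalues λ = 3, 4.
Eigenvectors: (-1,-2) for λ=3, (0,1) for λ=4.
From the initial condition, c_1 = -2, c_2 = -6.
p(ln 4) = (-2)(4^3)(-1) + (-6)(4^4)(0) = 128.

128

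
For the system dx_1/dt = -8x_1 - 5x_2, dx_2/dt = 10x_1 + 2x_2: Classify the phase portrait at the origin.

A = [[-8,-5],[10,2]]; det(A-λI) = λ^2 + 6λ + 34.
λ = -3 ± 5i: negative real part.

stable spiral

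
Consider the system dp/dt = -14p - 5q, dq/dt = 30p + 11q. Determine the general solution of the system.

p(t) = -K_1e^(-4t) + K_2e^(t), q(t) = 2K_1e^(-4t) - 3K_2e^(t)

Coefficient matrix A = [[-14, -5], [30, 11]].
Characteristic polynomial det(A - λI) = λ^2 + 3λ - 4 = 0.
Eigenvalues λ = -4, 1.
For λ=-4: (A-λI) row 1 is [-10, -5], so an eigenvector is (-1, 2).
For λ=1: (A-λI) row 1 is [-15, -5], so an eigenvector is (1, -3).
General solution: K_1e^(-4t)(-1,2) + K_2e^(t)(1,-3).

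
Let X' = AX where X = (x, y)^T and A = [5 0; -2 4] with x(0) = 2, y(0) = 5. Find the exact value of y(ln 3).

-243

A = [[5,0],[-2,4]]; eigenvalues λ = 4, 5.
Eigenvectors: (0,-1) for λ=4, (1,-2) for λ=5.
From the initial condition, c_1 = -9, c_2 = 2.
y(ln 3) = (-9)(3^4)(-1) + (2)(3^5)(-2) = -243.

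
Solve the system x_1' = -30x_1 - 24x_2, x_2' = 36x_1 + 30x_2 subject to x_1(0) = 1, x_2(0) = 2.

Coefficient matrix A = [[-30, -24], [36, 30]].
Characteristic polynomial det(A - λI) = λ^2 - 36 = 0.
Eigenvalues λ = -6, 6.
For λ=-6: (A-λI) row 1 is [-24, -24], so an eigenvector is (1, -1).
For λ=6: (A-λI) row 1 is [-36, -24], so an eigenvector is (2, -3).
General solution: c_1e^(-6t)(1,-1) + c_2e^(6t)(2,-3).
Applying x_1(0)=1, x_2(0)=2 gives c_1=7, c_2=-3.

x_1(t) = -6e^(6t) + 7e^(-6t), x_2(t) = 9e^(6t) - 7e^(-6t)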